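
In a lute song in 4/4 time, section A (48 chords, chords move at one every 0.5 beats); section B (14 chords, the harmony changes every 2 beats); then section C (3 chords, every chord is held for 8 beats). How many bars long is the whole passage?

A: 48 × 0.5 = 24 beats = 6 bars.
B: 14 × 2 = 28 beats = 7 bars.
C: 3 × 8 = 24 beats = 6 bars.
Total: 6 + 7 + 6 = 19 bars.

19 bars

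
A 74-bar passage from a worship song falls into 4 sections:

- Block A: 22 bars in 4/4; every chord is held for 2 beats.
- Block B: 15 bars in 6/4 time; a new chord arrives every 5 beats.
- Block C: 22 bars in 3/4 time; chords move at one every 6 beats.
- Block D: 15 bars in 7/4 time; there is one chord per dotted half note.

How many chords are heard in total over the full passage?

108 chords

A has 88 beats and chords last 2 each, so 44 chords.
B has 90 beats and chords last 5 each, so 18 chords.
C has 66 beats and chords last 6 each, so 11 chords.
D has 105 beats and chords last 3 each, so 35 chords.
Total: 44 + 18 + 11 + 35 = 108.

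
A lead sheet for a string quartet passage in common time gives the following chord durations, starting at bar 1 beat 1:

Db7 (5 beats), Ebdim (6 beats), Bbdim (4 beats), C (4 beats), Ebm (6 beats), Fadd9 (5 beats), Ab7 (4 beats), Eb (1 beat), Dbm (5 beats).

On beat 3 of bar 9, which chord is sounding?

Beat 3 of bar 9 is beat (9−1)×4 + 3 = 35 overall.
Running totals: Db7 ends at 5, Ebdim ends at 11, Bbdim ends at 15, C ends at 19, Ebm ends at 25, Fadd9 ends at 30, Ab7 ends at 34, Eb ends at 35.
Beat 35 falls within Eb.

Eb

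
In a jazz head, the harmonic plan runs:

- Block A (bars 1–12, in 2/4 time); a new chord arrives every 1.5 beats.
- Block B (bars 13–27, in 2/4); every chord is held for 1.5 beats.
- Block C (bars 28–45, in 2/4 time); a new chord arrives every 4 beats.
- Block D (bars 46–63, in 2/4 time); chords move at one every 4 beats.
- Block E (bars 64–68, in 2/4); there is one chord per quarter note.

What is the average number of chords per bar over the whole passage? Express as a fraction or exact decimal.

A: 12 bars of 2 beats is 24 beats; at 1.5 beats each that's 16 chords.
B: 15 bars of 2 beats is 30 beats; at 1.5 beats each that's 20 chords.
C: 18 bars of 2 beats is 36 beats; at 4 beats each that's 9 chords.
D: 18 bars of 2 beats is 36 beats; at 4 beats each that's 9 chords.
E: 5 bars of 2 beats is 10 beats; at 1 beat each that's 10 chords.
Overall: 64 chords over 68 bars → 64/68 = 16/17 chords per bar.

16/17 chords per bar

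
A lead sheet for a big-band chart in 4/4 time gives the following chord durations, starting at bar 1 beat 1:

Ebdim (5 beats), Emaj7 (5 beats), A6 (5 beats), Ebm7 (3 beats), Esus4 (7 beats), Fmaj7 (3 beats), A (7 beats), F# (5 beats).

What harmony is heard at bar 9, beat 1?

A

Beat 1 of bar 9 is beat (9−1)×4 + 1 = 33 overall.
Running totals: Ebdim ends at 5, Emaj7 ends at 10, A6 ends at 15, Ebm7 ends at 18, Esus4 ends at 25, Fmaj7 ends at 28, A ends at 35.
Beat 33 falls within A.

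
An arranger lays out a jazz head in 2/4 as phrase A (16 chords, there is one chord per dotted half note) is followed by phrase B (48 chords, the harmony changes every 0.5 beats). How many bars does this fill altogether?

36 bars

A: 16 × 3 = 48 beats = 24 bars.
B: 48 × 0.5 = 24 beats = 12 bars.
Total: 24 + 12 = 36 bars.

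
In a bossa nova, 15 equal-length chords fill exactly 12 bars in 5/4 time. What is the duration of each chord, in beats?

12 bars × 5 beats/bar = 60 beats total.
60 beats ÷ 15 chords = 4 beats per chord.
(That is a whole note.)

4 beats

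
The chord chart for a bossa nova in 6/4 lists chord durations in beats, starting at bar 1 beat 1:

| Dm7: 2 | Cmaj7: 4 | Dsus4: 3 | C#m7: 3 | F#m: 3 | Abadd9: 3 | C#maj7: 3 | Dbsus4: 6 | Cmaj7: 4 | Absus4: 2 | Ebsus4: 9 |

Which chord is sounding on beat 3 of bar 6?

Absus4

Beat 3 of bar 6 is beat (6−1)×6 + 3 = 33 overall.
Running totals: Dm7 ends at 2, Cmaj7 ends at 6, Dsus4 ends at 9, C#m7 ends at 12, F#m ends at 15, Abadd9 ends at 18, C#maj7 ends at 21, Dbsus4 ends at 27, Cmaj7 ends at 31, Absus4 ends at 33.
Beat 33 falls within Absus4.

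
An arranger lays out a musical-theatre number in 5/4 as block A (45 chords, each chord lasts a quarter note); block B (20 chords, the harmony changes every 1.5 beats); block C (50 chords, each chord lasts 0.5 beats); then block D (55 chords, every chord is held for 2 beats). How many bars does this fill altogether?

42 bars

A: 45 × 1 = 45 beats = 9 bars.
B: 20 × 1.5 = 30 beats = 6 bars.
C: 50 × 0.5 = 25 beats = 5 bars.
D: 55 × 2 = 110 beats = 22 bars.
Total: 9 + 6 + 5 + 22 = 42 bars.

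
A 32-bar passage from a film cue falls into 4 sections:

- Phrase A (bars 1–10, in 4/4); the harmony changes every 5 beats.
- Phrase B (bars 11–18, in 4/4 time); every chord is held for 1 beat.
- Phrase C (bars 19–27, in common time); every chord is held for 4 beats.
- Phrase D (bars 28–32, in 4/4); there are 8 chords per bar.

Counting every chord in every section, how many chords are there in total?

89 chords

A: 10 bars × 4 beats = 40 beats; 5 beats/chord → 8 chords.
B: 8 bars × 4 beats = 32 beats; 1 beat/chord → 32 chords.
C: 9 bars × 4 beats = 36 beats; 4 beats/chord → 9 chords.
D: 5 bars × 4 beats = 20 beats; 0.5 beats/chord → 40 chords.
Total: 8 + 32 + 9 + 40 = 89.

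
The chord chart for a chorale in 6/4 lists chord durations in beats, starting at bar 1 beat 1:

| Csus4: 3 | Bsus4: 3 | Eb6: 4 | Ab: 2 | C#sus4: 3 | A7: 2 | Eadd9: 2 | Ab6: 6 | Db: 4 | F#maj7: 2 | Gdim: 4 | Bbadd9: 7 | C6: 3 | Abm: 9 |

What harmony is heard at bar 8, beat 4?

Beat 4 of bar 8 is beat (8−1)×6 + 4 = 46 overall.
Running totals: Csus4 ends at 3, Bsus4 ends at 6, Eb6 ends at 10, Ab ends at 12, C#sus4 ends at 15, A7 ends at 17, Eadd9 ends at 19, Ab6 ends at 25, Db ends at 29, F#maj7 ends at 31, Gdim ends at 35, Bbadd9 ends at 42, C6 ends at 45, Abm ends at 54.
Beat 46 falls within Abm.

Abm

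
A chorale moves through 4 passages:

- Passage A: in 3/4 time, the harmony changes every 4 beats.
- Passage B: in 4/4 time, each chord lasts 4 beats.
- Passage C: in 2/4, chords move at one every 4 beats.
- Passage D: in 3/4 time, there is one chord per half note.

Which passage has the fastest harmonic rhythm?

Passage D

A: 3 beats/bar ÷ 4 beats/chord = 0.75 chords/bar.
B: 4 beats/bar ÷ 4 beats/chord = 1 chord/bar.
C: 2 beats/bar ÷ 4 beats/chord = 0.5 chords/bar.
D: 3 beats/bar ÷ 2 beats/chord = 1.5 chords/bar.
Fastest is D at 1.5 chords/bar.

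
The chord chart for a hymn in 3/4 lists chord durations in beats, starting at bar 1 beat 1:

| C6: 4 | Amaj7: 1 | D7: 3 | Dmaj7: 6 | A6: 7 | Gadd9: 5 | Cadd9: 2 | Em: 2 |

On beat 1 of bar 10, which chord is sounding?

Beat 1 of bar 10 is beat (10−1)×3 + 1 = 28 overall.
Running totals: C6 ends at 4, Amaj7 ends at 5, D7 ends at 8, Dmaj7 ends at 14, A6 ends at 21, Gadd9 ends at 26, Cadd9 ends at 28.
Beat 28 falls within Cadd9.

Cadd9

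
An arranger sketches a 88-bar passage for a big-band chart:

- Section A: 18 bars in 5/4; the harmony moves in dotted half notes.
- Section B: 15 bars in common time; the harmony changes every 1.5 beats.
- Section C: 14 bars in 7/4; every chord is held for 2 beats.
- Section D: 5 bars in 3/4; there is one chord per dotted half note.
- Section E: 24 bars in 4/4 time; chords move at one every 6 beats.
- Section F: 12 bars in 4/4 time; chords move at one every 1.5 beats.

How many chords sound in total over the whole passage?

172 chords

A: 18·5 = 90 beats, 90/3 = 30 chords.
B: 15·4 = 60 beats, 60/1.5 = 40 chords.
C: 14·7 = 98 beats, 98/2 = 49 chords.
D: 5·3 = 15 beats, 15/3 = 5 chords.
E: 24·4 = 96 beats, 96/6 = 16 chords.
F: 12·4 = 48 beats, 48/1.5 = 32 chords.
Total: 30 + 40 + 49 + 5 + 16 + 32 = 172.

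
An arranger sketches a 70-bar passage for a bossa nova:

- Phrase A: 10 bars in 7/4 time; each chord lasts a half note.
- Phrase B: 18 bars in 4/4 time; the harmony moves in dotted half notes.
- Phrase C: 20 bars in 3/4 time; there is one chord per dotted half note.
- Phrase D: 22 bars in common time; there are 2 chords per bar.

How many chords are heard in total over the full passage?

A has 70 beats and chords last 2 each, so 35 chords.
B has 72 beats and chords last 3 each, so 24 chords.
C has 60 beats and chords last 3 each, so 20 chords.
D has 88 beats and chords last 2 each, so 44 chords.
Total: 35 + 24 + 20 + 44 = 123.

123 chords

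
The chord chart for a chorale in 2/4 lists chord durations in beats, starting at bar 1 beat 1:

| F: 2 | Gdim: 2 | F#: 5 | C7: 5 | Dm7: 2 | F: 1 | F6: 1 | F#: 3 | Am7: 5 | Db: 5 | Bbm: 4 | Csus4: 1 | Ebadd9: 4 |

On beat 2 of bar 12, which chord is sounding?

Am7

Beat 2 of bar 12 is beat (12−1)×2 + 2 = 24 overall.
Running totals: F ends at 2, Gdim ends at 4, F# ends at 9, C7 ends at 14, Dm7 ends at 16, F ends at 17, F6 ends at 18, F# ends at 21, Am7 ends at 26.
Beat 24 falls within Am7.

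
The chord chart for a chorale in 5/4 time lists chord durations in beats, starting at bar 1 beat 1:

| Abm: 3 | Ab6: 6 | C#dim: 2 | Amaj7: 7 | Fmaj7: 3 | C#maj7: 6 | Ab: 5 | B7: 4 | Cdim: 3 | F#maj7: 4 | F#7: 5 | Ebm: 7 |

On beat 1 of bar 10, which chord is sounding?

Beat 1 of bar 10 is beat (10−1)×5 + 1 = 46 overall.
Running totals: Abm ends at 3, Ab6 ends at 9, C#dim ends at 11, Amaj7 ends at 18, Fmaj7 ends at 21, C#maj7 ends at 27, Ab ends at 32, B7 ends at 36, Cdim ends at 39, F#maj7 ends at 43, F#7 ends at 48.
Beat 46 falls within F#7.

F#7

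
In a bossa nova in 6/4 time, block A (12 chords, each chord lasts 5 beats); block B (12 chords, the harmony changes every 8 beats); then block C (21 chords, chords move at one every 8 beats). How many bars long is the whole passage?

A: 12 × 5 = 60 beats = 10 bars.
B: 12 × 8 = 96 beats = 16 bars.
C: 21 × 8 = 168 beats = 28 bars.
Total: 10 + 16 + 28 = 54 bars.

54 bars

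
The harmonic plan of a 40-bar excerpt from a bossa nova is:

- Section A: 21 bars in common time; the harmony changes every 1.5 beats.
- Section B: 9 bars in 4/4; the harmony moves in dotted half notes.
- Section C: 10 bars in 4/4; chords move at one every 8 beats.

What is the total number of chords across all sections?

73 chords

A: 21 bars × 4 beats = 84 beats; 1.5 beats/chord → 56 chords.
B: 9 bars × 4 beats = 36 beats; 3 beats/chord → 12 chords.
C: 10 bars × 4 beats = 40 beats; 8 beats/chord → 5 chords.
Total: 56 + 12 + 5 = 73.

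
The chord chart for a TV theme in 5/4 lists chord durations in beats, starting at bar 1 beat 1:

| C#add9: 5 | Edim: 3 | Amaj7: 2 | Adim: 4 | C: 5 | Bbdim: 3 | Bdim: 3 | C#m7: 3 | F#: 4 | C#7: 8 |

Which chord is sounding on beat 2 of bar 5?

Beat 2 of bar 5 is beat (5−1)×5 + 2 = 22 overall.
Running totals: C#add9 ends at 5, Edim ends at 8, Amaj7 ends at 10, Adim ends at 14, C ends at 19, Bbdim ends at 22.
Beat 22 falls within Bbdim.

Bbdim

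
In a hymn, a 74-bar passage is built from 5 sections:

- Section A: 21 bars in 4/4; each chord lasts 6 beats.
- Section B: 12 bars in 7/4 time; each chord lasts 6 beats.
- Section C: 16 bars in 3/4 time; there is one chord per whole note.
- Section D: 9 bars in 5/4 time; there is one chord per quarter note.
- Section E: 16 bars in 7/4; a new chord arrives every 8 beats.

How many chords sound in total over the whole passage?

A: 21·4 = 84 beats, 84/6 = 14 chords.
B: 12·7 = 84 beats, 84/6 = 14 chords.
C: 16·3 = 48 beats, 48/4 = 12 chords.
D: 9·5 = 45 beats, 45/1 = 45 chords.
E: 16·7 = 112 beats, 112/8 = 14 chords.
Total: 14 + 14 + 12 + 45 + 14 = 99.

99 chords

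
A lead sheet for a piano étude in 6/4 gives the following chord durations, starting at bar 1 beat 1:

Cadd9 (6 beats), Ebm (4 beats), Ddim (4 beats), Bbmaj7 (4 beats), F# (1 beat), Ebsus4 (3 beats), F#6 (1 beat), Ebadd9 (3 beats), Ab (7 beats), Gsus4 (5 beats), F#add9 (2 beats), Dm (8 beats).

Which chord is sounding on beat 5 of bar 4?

Beat 5 of bar 4 is beat (4−1)×6 + 5 = 23 overall.
Running totals: Cadd9 ends at 6, Ebm ends at 10, Ddim ends at 14, Bbmaj7 ends at 18, F# ends at 19, Ebsus4 ends at 22, F#6 ends at 23.
Beat 23 falls within F#6.

F#6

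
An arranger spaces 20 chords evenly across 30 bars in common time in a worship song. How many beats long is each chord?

30 bars × 4 beats/bar = 120 beats total.
120 beats ÷ 20 chords = 6 beats per chord.

6 beats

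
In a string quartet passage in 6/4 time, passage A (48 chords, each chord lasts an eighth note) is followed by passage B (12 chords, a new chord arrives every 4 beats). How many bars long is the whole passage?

A: 48 × 0.5 = 24 beats = 4 bars.
B: 12 × 4 = 48 beats = 8 bars.
Total: 4 + 8 = 12 bars.

12 bars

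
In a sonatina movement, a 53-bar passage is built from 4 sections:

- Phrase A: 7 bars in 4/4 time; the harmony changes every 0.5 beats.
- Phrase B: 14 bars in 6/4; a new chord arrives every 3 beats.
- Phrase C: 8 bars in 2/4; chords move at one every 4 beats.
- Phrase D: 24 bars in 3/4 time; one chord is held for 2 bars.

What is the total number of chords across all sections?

100 chords

A has 28 beats and chords last 0.5 each, so 56 chords.
B has 84 beats and chords last 3 each, so 28 chords.
C has 16 beats and chords last 4 each, so 4 chords.
D has 72 beats and chords last 6 each, so 12 chords.
Total: 56 + 28 + 4 + 12 = 100.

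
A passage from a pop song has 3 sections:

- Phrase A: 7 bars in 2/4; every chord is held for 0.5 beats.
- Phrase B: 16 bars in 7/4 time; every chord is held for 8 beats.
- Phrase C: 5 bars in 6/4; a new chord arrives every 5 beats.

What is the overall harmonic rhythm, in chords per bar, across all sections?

12/7 chords per bar

A: 7 bars of 2 beats is 14 beats; at 0.5 beats each that's 28 chords.
B: 16 bars of 7 beats is 112 beats; at 8 beats each that's 14 chords.
C: 5 bars of 6 beats is 30 beats; at 5 beats each that's 6 chords.
Overall: 48 chords over 28 bars → 48/28 = 12/7 chords per bar.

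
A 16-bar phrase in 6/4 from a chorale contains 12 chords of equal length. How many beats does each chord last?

8 beats

16 bars × 6 beats/bar = 96 beats total.
96 beats ÷ 12 chords = 8 beats per chord.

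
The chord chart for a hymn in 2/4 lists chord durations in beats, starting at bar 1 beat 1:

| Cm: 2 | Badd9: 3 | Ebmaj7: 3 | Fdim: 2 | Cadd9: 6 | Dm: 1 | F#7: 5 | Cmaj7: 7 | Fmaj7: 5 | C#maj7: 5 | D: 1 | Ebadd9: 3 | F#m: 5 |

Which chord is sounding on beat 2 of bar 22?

Beat 2 of bar 22 is beat (22−1)×2 + 2 = 44 overall.
Running totals: Cm ends at 2, Badd9 ends at 5, Ebmaj7 ends at 8, Fdim ends at 10, Cadd9 ends at 16, Dm ends at 17, F#7 ends at 22, Cmaj7 ends at 29, Fmaj7 ends at 34, C#maj7 ends at 39, D ends at 40, Ebadd9 ends at 43, F#m ends at 48.
Beat 44 falls within F#m.

F#m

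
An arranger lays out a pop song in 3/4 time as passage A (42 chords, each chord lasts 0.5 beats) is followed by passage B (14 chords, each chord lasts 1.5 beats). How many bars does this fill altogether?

14 bars

A: 42 × 0.5 = 21 beats = 7 bars.
B: 14 × 1.5 = 21 beats = 7 bars.
Total: 7 + 7 = 14 bars.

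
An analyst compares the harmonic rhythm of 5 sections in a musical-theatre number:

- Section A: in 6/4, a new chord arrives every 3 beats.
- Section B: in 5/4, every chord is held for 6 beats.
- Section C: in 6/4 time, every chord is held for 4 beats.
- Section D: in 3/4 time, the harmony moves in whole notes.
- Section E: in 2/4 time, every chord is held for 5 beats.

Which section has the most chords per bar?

A: 6/3 = 2 chords/bar.
B: 5/6 = 5/6 chords/bar.
C: 6/4 = 1.5 chords/bar.
D: 3/4 = 0.75 chords/bar.
E: 2/5 = 0.4 chords/bar.
Fastest is A at 2 chords/bar.

Section A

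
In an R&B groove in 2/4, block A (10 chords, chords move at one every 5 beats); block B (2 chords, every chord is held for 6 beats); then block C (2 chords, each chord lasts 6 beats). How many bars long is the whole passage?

A: 10 × 5 = 50 beats = 25 bars.
B: 2 × 6 = 12 beats = 6 bars.
C: 2 × 6 = 12 beats = 6 bars.
Total: 25 + 6 + 6 = 37 bars.

37 bars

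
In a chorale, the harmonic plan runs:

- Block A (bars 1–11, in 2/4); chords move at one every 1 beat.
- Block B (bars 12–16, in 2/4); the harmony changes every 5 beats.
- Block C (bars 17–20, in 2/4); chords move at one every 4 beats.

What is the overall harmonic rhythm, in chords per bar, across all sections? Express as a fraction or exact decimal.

A: 11 bars of 2 beats is 22 beats; at 1 beat each that's 22 chords.
B: 5 bars of 2 beats is 10 beats; at 5 beats each that's 2 chords.
C: 4 bars of 2 beats is 8 beats; at 4 beats each that's 2 chords.
Overall: 26 chords over 20 bars → 26/20 = 1.3 chords per bar.

1.3 chords per bar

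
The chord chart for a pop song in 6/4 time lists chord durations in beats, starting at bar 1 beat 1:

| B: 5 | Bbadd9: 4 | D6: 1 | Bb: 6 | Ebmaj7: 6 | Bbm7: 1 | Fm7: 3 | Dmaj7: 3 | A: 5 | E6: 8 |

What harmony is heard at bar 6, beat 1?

A

Beat 1 of bar 6 is beat (6−1)×6 + 1 = 31 overall.
Running totals: B ends at 5, Bbadd9 ends at 9, D6 ends at 10, Bb ends at 16, Ebmaj7 ends at 22, Bbm7 ends at 23, Fm7 ends at 26, Dmaj7 ends at 29, A ends at 34.
Beat 31 falls within A.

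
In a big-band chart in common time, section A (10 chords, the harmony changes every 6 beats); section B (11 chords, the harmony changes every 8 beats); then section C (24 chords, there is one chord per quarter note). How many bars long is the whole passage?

43 bars

A: 10 × 6 = 60 beats = 15 bars.
B: 11 × 8 = 88 beats = 22 bars.
C: 24 × 1 = 24 beats = 6 bars.
Total: 15 + 22 + 6 = 43 bars.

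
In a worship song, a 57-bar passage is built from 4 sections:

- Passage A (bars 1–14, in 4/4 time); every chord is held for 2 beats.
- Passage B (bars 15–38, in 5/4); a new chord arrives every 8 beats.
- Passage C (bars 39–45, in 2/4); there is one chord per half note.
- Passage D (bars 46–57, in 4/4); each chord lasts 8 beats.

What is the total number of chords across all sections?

56 chords

A: 14 bars × 4 beats = 56 beats; 2 beats/chord → 28 chords.
B: 24 bars × 5 beats = 120 beats; 8 beats/chord → 15 chords.
C: 7 bars × 2 beats = 14 beats; 2 beats/chord → 7 chords.
D: 12 bars × 4 beats = 48 beats; 8 beats/chord → 6 chords.
Total: 28 + 15 + 7 + 6 = 56.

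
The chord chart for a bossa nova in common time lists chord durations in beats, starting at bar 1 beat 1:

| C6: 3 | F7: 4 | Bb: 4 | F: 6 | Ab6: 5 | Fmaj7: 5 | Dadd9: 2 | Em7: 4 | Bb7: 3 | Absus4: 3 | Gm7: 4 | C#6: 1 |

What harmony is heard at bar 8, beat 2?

Em7

Beat 2 of bar 8 is beat (8−1)×4 + 2 = 30 overall.
Running totals: C6 ends at 3, F7 ends at 7, Bb ends at 11, F ends at 17, Ab6 ends at 22, Fmaj7 ends at 27, Dadd9 ends at 29, Em7 ends at 33.
Beat 30 falls within Em7.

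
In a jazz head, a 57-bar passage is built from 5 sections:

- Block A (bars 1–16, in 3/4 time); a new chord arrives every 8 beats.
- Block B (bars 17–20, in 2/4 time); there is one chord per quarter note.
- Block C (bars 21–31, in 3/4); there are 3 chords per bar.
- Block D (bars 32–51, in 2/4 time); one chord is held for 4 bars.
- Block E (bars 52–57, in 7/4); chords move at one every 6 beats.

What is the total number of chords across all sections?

59 chords

A has 48 beats and chords last 8 each, so 6 chords.
B has 8 beats and chords last 1 each, so 8 chords.
C has 33 beats and chords last 1 each, so 33 chords.
D has 40 beats and chords last 8 each, so 5 chords.
E has 42 beats and chords last 6 each, so 7 chords.
Total: 6 + 8 + 33 + 5 + 7 = 59.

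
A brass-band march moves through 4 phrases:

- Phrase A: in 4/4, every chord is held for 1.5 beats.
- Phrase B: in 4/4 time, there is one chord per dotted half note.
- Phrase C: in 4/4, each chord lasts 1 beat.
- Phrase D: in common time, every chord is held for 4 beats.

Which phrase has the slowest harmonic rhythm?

Phrase D

A: each chord is 1.5 beats in 4/4, so 8/3 per bar.
B: each chord is 3 beats in 4/4, so 4/3 per bar.
C: each chord is 1 beat in 4/4, so 4 per bar.
D: each chord is 4 beats in 4/4, so 1 per bar.
Slowest is D at 1 chords/bar.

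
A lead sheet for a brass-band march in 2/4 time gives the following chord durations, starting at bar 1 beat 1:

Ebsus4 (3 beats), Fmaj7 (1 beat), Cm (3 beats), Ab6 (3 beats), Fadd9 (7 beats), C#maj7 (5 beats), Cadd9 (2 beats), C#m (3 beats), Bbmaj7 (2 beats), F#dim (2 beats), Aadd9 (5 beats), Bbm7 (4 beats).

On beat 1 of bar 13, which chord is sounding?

C#m

Beat 1 of bar 13 is beat (13−1)×2 + 1 = 25 overall.
Running totals: Ebsus4 ends at 3, Fmaj7 ends at 4, Cm ends at 7, Ab6 ends at 10, Fadd9 ends at 17, C#maj7 ends at 22, Cadd9 ends at 24, C#m ends at 27.
Beat 25 falls within C#m.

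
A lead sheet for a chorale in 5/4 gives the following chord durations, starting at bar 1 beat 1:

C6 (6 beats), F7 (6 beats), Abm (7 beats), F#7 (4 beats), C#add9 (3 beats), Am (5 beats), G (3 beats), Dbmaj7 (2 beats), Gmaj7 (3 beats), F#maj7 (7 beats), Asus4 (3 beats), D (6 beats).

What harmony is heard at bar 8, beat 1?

Dbmaj7

Beat 1 of bar 8 is beat (8−1)×5 + 1 = 36 overall.
Running totals: C6 ends at 6, F7 ends at 12, Abm ends at 19, F#7 ends at 23, C#add9 ends at 26, Am ends at 31, G ends at 34, Dbmaj7 ends at 36.
Beat 36 falls within Dbmaj7.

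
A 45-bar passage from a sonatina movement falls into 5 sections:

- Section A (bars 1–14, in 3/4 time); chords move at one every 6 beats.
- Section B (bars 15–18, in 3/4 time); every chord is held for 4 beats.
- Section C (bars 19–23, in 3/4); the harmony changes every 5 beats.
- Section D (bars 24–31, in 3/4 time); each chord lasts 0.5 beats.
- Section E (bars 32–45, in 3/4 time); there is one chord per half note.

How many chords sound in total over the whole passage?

82 chords

A has 42 beats and chords last 6 each, so 7 chords.
B has 12 beats and chords last 4 each, so 3 chords.
C has 15 beats and chords last 5 each, so 3 chords.
D has 24 beats and chords last 0.5 each, so 48 chords.
E has 42 beats and chords last 2 each, so 21 chords.
Total: 7 + 3 + 3 + 48 + 21 = 82.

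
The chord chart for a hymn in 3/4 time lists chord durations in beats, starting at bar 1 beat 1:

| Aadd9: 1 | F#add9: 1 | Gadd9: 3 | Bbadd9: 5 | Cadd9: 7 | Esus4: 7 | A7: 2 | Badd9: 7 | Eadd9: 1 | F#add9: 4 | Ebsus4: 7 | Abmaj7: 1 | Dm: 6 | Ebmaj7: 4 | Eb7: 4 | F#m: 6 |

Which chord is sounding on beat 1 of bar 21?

F#m

Beat 1 of bar 21 is beat (21−1)×3 + 1 = 61 overall.
Running totals: Aadd9 ends at 1, F#add9 ends at 2, Gadd9 ends at 5, Bbadd9 ends at 10, Cadd9 ends at 17, Esus4 ends at 24, A7 ends at 26, Badd9 ends at 33, Eadd9 ends at 34, F#add9 ends at 38, Ebsus4 ends at 45, Abmaj7 ends at 46, Dm ends at 52, Ebmaj7 ends at 56, Eb7 ends at 60, F#m ends at 66.
Beat 61 falls within F#m.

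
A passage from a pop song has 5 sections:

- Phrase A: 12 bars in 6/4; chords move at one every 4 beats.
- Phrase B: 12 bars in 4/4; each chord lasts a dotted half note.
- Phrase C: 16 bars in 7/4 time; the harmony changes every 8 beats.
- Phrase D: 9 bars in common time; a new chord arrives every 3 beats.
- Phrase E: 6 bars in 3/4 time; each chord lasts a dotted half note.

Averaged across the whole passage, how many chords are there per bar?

1.2 chords per bar

A: 12 × 6 = 72 beats ÷ 4 = 18 chords.
B: 12 × 4 = 48 beats ÷ 3 = 16 chords.
C: 16 × 7 = 112 beats ÷ 8 = 14 chords.
D: 9 × 4 = 36 beats ÷ 3 = 12 chords.
E: 6 × 3 = 18 beats ÷ 3 = 6 chords.
Overall: 66 chords over 55 bars → 66/55 = 1.2 chords per bar.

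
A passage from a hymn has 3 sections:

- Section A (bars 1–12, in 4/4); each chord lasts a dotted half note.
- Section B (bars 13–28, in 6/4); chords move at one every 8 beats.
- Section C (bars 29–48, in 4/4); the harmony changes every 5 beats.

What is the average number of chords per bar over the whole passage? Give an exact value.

A: 12 bars of 4 beats is 48 beats; at 3 beats each that's 16 chords.
B: 16 bars of 6 beats is 96 beats; at 8 beats each that's 12 chords.
C: 20 bars of 4 beats is 80 beats; at 5 beats each that's 16 chords.
Overall: 44 chords over 48 bars → 44/48 = 11/12 chords per bar.

11/12 chords per bar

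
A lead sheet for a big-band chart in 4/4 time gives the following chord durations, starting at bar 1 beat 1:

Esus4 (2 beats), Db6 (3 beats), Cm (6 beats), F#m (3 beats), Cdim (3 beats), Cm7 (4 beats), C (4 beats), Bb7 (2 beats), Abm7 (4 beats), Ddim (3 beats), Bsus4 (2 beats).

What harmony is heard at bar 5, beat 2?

Cm7

Beat 2 of bar 5 is beat (5−1)×4 + 2 = 18 overall.
Running totals: Esus4 ends at 2, Db6 ends at 5, Cm ends at 11, F#m ends at 14, Cdim ends at 17, Cm7 ends at 21.
Beat 18 falls within Cm7.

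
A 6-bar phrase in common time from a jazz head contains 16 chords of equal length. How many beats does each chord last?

1.5 beats

6 bars × 4 beats/bar = 24 beats total.
24 beats ÷ 16 chords = 1.5 beats per chord.
(That is a dotted quarter note.)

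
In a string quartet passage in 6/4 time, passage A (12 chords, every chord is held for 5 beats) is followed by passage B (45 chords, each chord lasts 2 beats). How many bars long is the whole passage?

25 bars

A: 12 × 5 = 60 beats = 10 bars.
B: 45 × 2 = 90 beats = 15 bars.
Total: 10 + 15 = 25 bars.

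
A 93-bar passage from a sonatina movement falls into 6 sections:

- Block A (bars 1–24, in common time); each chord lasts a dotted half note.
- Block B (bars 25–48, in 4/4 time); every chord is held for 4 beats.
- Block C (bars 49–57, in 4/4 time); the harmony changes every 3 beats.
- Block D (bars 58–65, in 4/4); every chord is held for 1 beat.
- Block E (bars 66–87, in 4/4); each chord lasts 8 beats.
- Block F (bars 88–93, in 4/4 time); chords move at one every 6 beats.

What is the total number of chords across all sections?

115 chords

A: 24 bars × 4 beats = 96 beats; 3 beats/chord → 32 chords.
B: 24 bars × 4 beats = 96 beats; 4 beats/chord → 24 chords.
C: 9 bars × 4 beats = 36 beats; 3 beats/chord → 12 chords.
D: 8 bars × 4 beats = 32 beats; 1 beat/chord → 32 chords.
E: 22 bars × 4 beats = 88 beats; 8 beats/chord → 11 chords.
F: 6 bars × 4 beats = 24 beats; 6 beats/chord → 4 chords.
Total: 32 + 24 + 12 + 32 + 11 + 4 = 115.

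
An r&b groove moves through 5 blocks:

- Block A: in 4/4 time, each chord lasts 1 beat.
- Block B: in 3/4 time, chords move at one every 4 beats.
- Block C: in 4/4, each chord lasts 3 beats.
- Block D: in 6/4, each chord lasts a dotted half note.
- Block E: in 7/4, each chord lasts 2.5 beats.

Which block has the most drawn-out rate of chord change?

A: 4 beats/bar ÷ 1 beat/chord = 4 chords/bar.
B: 3 beats/bar ÷ 4 beats/chord = 0.75 chords/bar.
C: 4 beats/bar ÷ 3 beats/chord = 4/3 chords/bar.
D: 6 beats/bar ÷ 3 beats/chord = 2 chords/bar.
E: 7 beats/bar ÷ 2.5 beats/chord = 2.8 chords/bar.
Slowest is B at 0.75 chords/bar.

Block B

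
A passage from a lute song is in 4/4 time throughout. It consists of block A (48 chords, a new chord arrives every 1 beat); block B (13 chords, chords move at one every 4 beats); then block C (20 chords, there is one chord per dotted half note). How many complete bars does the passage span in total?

40 bars

A: 48 × 1 = 48 beats = 12 bars.
B: 13 × 4 = 52 beats = 13 bars.
C: 20 × 3 = 60 beats = 15 bars.
Total: 12 + 13 + 15 = 40 bars.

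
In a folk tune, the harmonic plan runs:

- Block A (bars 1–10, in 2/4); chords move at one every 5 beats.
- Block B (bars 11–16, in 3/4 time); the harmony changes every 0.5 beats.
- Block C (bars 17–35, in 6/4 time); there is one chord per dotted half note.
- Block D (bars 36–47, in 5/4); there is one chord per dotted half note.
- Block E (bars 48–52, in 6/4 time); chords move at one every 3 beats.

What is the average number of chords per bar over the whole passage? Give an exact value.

A: 10 × 2 = 20 beats ÷ 5 = 4 chords.
B: 6 × 3 = 18 beats ÷ 0.5 = 36 chords.
C: 19 × 6 = 114 beats ÷ 3 = 38 chords.
D: 12 × 5 = 60 beats ÷ 3 = 20 chords.
E: 5 × 6 = 30 beats ÷ 3 = 10 chords.
Overall: 108 chords over 52 bars → 108/52 = 27/13 chords per bar.

27/13 chords per bar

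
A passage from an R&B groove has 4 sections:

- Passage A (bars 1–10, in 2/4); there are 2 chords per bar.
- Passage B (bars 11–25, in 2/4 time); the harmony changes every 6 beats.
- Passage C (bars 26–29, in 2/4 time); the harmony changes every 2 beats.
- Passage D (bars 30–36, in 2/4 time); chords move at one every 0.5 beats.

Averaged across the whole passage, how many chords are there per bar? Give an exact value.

19/12 chords per bar

A: 10 bars of 2 beats is 20 beats; at 1 beat each that's 20 chords.
B: 15 bars of 2 beats is 30 beats; at 6 beats each that's 5 chords.
C: 4 bars of 2 beats is 8 beats; at 2 beats each that's 4 chords.
D: 7 bars of 2 beats is 14 beats; at 0.5 beats each that's 28 chords.
Overall: 57 chords over 36 bars → 57/36 = 19/12 chords per bar.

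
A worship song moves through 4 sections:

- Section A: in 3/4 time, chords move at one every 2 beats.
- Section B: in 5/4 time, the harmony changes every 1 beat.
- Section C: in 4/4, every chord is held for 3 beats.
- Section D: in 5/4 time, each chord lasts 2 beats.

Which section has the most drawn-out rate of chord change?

A: 3 beats/bar ÷ 2 beats/chord = 1.5 chords/bar.
B: 5 beats/bar ÷ 1 beat/chord = 5 chords/bar.
C: 4 beats/bar ÷ 3 beats/chord = 4/3 chords/bar.
D: 5 beats/bar ÷ 2 beats/chord = 2.5 chords/bar.
Slowest is C at 4/3 chords/bar.

Section C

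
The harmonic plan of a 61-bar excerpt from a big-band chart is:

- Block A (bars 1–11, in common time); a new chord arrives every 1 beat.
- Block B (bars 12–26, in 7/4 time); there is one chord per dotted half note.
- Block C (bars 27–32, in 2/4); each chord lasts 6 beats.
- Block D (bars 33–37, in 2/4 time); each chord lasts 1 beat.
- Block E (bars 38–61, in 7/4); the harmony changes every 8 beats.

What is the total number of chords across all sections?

A: 11 bars × 4 beats = 44 beats; 1 beat/chord → 44 chords.
B: 15 bars × 7 beats = 105 beats; 3 beats/chord → 35 chords.
C: 6 bars × 2 beats = 12 beats; 6 beats/chord → 2 chords.
D: 5 bars × 2 beats = 10 beats; 1 beat/chord → 10 chords.
E: 24 bars × 7 beats = 168 beats; 8 beats/chord → 21 chords.
Total: 44 + 35 + 2 + 10 + 21 = 112.

112 chords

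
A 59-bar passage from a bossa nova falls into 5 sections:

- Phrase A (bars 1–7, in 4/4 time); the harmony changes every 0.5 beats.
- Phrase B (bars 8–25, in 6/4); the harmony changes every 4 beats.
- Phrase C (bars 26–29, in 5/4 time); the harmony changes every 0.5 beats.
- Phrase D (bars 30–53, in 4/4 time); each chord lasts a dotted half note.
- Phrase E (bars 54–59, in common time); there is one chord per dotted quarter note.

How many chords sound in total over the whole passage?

A has 28 beats and chords last 0.5 each, so 56 chords.
B has 108 beats and chords last 4 each, so 27 chords.
C has 20 beats and chords last 0.5 each, so 40 chords.
D has 96 beats and chords last 3 each, so 32 chords.
E has 24 beats and chords last 1.5 each, so 16 chords.
Total: 56 + 27 + 40 + 32 + 16 = 171.

171 chords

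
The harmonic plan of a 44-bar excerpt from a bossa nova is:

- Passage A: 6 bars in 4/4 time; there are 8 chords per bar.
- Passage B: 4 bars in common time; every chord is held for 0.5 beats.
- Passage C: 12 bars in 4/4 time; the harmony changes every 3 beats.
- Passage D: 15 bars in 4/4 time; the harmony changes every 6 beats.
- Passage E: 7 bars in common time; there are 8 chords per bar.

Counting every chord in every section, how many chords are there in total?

162 chords

A has 24 beats and chords last 0.5 each, so 48 chords.
B has 16 beats and chords last 0.5 each, so 32 chords.
C has 48 beats and chords last 3 each, so 16 chords.
D has 60 beats and chords last 6 each, so 10 chords.
E has 28 beats and chords last 0.5 each, so 56 chords.
Total: 48 + 32 + 16 + 10 + 56 = 162.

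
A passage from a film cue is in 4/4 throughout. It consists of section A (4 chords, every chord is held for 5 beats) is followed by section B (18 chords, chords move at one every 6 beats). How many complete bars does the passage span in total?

32 bars

A: 4 × 5 = 20 beats = 5 bars.
B: 18 × 6 = 108 beats = 27 bars.
Total: 5 + 27 = 32 bars.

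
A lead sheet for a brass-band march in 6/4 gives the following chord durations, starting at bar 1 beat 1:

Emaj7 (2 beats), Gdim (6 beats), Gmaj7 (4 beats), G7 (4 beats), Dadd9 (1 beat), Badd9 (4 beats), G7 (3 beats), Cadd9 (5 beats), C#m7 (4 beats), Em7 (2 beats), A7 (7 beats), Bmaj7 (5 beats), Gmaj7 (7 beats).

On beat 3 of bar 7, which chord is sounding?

A7

Beat 3 of bar 7 is beat (7−1)×6 + 3 = 39 overall.
Running totals: Emaj7 ends at 2, Gdim ends at 8, Gmaj7 ends at 12, G7 ends at 16, Dadd9 ends at 17, Badd9 ends at 21, G7 ends at 24, Cadd9 ends at 29, C#m7 ends at 33, Em7 ends at 35, A7 ends at 42.
Beat 39 falls within A7.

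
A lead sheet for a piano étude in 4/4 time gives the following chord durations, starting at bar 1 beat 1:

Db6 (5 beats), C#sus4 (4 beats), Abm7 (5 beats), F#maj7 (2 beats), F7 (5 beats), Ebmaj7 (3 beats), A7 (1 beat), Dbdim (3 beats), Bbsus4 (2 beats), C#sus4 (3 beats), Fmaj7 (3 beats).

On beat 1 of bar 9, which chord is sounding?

Beat 1 of bar 9 is beat (9−1)×4 + 1 = 33 overall.
Running totals: Db6 ends at 5, C#sus4 ends at 9, Abm7 ends at 14, F#maj7 ends at 16, F7 ends at 21, Ebmaj7 ends at 24, A7 ends at 25, Dbdim ends at 28, Bbsus4 ends at 30, C#sus4 ends at 33.
Beat 33 falls within C#sus4.

C#sus4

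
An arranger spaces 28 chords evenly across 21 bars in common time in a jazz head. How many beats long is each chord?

21 bars × 4 beats/bar = 84 beats total.
84 beats ÷ 28 chords = 3 beats per chord.
(That is a dotted half note.)

3 beats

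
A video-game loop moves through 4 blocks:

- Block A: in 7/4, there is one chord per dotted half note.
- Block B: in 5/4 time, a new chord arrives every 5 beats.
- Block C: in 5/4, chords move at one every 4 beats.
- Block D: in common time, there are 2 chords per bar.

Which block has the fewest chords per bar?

Block B

A: 7 beats/bar ÷ 3 beats/chord = 7/3 chords/bar.
B: 5 beats/bar ÷ 5 beats/chord = 1 chord/bar.
C: 5 beats/bar ÷ 4 beats/chord = 1.25 chords/bar.
D: 4 beats/bar ÷ 2 beats/chord = 2 chords/bar.
Slowest is B at 1 chords/bar.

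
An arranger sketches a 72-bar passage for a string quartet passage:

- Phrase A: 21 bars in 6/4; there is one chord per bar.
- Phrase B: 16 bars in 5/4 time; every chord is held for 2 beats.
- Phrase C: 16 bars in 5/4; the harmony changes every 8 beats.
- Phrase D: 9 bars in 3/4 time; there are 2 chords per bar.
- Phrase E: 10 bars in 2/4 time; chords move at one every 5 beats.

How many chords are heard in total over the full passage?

93 chords

A: 21·6 = 126 beats, 126/6 = 21 chords.
B: 16·5 = 80 beats, 80/2 = 40 chords.
C: 16·5 = 80 beats, 80/8 = 10 chords.
D: 9·3 = 27 beats, 27/1.5 = 18 chords.
E: 10·2 = 20 beats, 20/5 = 4 chords.
Total: 21 + 40 + 10 + 18 + 4 = 93.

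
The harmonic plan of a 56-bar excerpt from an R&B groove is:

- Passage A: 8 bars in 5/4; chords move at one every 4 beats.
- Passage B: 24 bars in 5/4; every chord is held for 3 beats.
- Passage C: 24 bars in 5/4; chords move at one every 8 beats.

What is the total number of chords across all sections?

65 chords

A: 8 bars × 5 beats = 40 beats; 4 beats/chord → 10 chords.
B: 24 bars × 5 beats = 120 beats; 3 beats/chord → 40 chords.
C: 24 bars × 5 beats = 120 beats; 8 beats/chord → 15 chords.
Total: 10 + 40 + 15 = 65.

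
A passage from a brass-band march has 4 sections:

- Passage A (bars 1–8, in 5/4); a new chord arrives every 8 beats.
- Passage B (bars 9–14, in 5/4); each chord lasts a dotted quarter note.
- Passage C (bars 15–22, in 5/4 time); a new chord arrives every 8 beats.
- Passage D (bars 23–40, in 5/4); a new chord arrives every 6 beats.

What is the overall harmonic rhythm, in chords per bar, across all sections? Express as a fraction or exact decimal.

1.125 chords per bar

A: 8 × 5 = 40 beats ÷ 8 = 5 chords.
B: 6 × 5 = 30 beats ÷ 1.5 = 20 chords.
C: 8 × 5 = 40 beats ÷ 8 = 5 chords.
D: 18 × 5 = 90 beats ÷ 6 = 15 chords.
Overall: 45 chords over 40 bars → 45/40 = 1.125 chords per bar.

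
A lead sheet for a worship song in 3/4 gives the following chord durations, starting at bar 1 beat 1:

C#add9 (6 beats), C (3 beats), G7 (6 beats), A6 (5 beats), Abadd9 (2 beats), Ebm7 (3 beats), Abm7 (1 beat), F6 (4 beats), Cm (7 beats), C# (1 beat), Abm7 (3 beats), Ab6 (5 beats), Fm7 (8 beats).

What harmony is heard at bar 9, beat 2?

Abm7

Beat 2 of bar 9 is beat (9−1)×3 + 2 = 26 overall.
Running totals: C#add9 ends at 6, C ends at 9, G7 ends at 15, A6 ends at 20, Abadd9 ends at 22, Ebm7 ends at 25, Abm7 ends at 26.
Beat 26 falls within Abm7.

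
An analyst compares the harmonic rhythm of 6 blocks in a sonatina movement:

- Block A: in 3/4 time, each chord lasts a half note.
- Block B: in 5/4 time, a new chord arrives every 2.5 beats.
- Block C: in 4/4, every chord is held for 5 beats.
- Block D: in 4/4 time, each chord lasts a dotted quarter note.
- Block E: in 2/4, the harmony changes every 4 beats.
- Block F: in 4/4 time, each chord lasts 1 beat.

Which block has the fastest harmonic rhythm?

A: each chord is 2 beats in 3/4, so 1.5 per bar.
B: each chord is 2.5 beats in 5/4, so 2 per bar.
C: each chord is 5 beats in 4/4, so 0.8 per bar.
D: each chord is 1.5 beats in 4/4, so 8/3 per bar.
E: each chord is 4 beats in 2/4, so 0.5 per bar.
F: each chord is 1 beat in 4/4, so 4 per bar.
Fastest is F at 4 chords/bar.

Block F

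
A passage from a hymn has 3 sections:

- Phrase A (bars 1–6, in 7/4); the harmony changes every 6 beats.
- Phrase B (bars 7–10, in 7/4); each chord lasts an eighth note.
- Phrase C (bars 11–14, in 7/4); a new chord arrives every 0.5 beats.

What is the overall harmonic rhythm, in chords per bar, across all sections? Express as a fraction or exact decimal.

8.5 chords per bar

A: 6 × 7 = 42 beats ÷ 6 = 7 chords.
B: 4 × 7 = 28 beats ÷ 0.5 = 56 chords.
C: 4 × 7 = 28 beats ÷ 0.5 = 56 chords.
Overall: 119 chords over 14 bars → 119/14 = 8.5 chords per bar.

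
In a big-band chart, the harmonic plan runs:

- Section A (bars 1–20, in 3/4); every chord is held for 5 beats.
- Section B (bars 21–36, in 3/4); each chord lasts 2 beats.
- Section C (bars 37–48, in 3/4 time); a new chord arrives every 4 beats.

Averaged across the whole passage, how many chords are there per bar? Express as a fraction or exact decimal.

15/16 chords per bar

A: 20 × 3 = 60 beats ÷ 5 = 12 chords.
B: 16 × 3 = 48 beats ÷ 2 = 24 chords.
C: 12 × 3 = 36 beats ÷ 4 = 9 chords.
Overall: 45 chords over 48 bars → 45/48 = 15/16 chords per bar.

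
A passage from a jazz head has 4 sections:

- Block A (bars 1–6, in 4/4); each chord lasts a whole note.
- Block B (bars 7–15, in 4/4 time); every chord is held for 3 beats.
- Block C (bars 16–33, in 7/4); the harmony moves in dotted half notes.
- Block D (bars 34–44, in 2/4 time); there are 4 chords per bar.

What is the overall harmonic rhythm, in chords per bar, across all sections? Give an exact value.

A: 6 × 4 = 24 beats ÷ 4 = 6 chords.
B: 9 × 4 = 36 beats ÷ 3 = 12 chords.
C: 18 × 7 = 126 beats ÷ 3 = 42 chords.
D: 11 × 2 = 22 beats ÷ 0.5 = 44 chords.
Overall: 104 chords over 44 bars → 104/44 = 26/11 chords per bar.

26/11 chords per bar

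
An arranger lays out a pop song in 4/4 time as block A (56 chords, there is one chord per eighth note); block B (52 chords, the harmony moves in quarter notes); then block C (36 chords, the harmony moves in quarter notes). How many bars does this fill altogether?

A: 56 × 0.5 = 28 beats = 7 bars.
B: 52 × 1 = 52 beats = 13 bars.
C: 36 × 1 = 36 beats = 9 bars.
Total: 7 + 13 + 9 = 29 bars.

29 bars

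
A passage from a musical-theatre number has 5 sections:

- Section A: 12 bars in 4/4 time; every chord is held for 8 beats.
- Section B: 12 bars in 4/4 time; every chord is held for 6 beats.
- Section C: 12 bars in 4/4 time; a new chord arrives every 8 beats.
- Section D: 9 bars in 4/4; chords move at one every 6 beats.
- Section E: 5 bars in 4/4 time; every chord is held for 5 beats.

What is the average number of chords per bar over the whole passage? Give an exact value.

A: 12 × 4 = 48 beats ÷ 8 = 6 chords.
B: 12 × 4 = 48 beats ÷ 6 = 8 chords.
C: 12 × 4 = 48 beats ÷ 8 = 6 chords.
D: 9 × 4 = 36 beats ÷ 6 = 6 chords.
E: 5 × 4 = 20 beats ÷ 5 = 4 chords.
Overall: 30 chords over 50 bars → 30/50 = 0.6 chords per bar.

0.6 chords per bar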